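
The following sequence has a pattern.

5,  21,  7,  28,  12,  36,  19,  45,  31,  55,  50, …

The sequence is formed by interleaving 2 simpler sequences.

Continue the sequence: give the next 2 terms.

Positions 1, 3, 5, … form one subsequence and positions 2, 4, 6, … form another.
Track A: 5, 7, 12, 19, 31, 50 (Fibonacci-style (each term is the sum of the two before it)).
Track B: 21, 28, 36, 45, 55 (the triangular numbers T_6, T_7, …).
The 12th slot belongs to track B; its 6th term is 66.
Position 13 falls in track A as its term 7, giving 81.

66, 81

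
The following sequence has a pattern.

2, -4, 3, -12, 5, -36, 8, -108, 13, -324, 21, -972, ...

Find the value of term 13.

34

Split by position mod 2 into 2 tracks.
Stream A: 2, 3, 5, 8, 13, 21 (a Fibonacci-like recurrence a_n = a_{n-1} + a_{n-2}).
Stream B: -4, -12, -36, -108, -324, -972 (a geometric progression (common ratio 3)).
Position 13 → stream A, term 7 = 34.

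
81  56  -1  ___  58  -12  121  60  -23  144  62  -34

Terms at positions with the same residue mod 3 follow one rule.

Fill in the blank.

Split by position mod 3: positions 1, 4, 7, … form one track, and each other residue class forms its own.
Track A: 81, ?, 121, 144 — the squares 9², 10², 11², ….
Track B: 56, 58, 60, 62 — adding 2 each time.
Track C: -1, -12, -23, -34 — subtracting 11 each time.
The gap is track A's term 2; the rule gives 100.

100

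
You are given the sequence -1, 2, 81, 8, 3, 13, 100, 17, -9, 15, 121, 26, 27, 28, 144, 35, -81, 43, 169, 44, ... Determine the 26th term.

114

The terms cycle through 4 interleaved subsequences.
Track A: -1, 3, -9, 27, -81. A geometric progression (common ratio -3).
Track B: 2, 13, 15, 28, 43. Fibonacci-style (each term is the sum of the two before it).
Track C: 81, 100, 121, 144, 169. Perfect squares starting at 9².
Track D: 8, 17, 26, 35, 44. Linear: a_n = -1 + 9·n.
Position 26 → track B, term 7 = 114.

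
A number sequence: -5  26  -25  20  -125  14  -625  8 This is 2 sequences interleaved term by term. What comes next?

-3125

The terms cycle through 2 interleaved subsequences.
Stream A: -5, -25, -125, -625 (multiplying by 5 each time).
Stream B: 26, 20, 14, 8 (arithmetic, step −6).
The 9th slot belongs to stream A; its 5th term is -3125.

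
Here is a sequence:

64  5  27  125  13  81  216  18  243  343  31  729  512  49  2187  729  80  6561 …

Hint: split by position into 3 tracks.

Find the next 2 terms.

1000, 129

Read the sequence 3 terms at a time; column i is its own pattern.
Track A: 64, 125, 216, 343, 512, 729. The cubes 4³, 5³, 6³, ….
Track B: 5, 13, 18, 31, 49, 80. Each term equals the sum of the previous two.
Track C: 27, 81, 243, 729, 2187, 6561. Powers 3^3, 3^4, 3^5, ….
The 19th slot belongs to track A; its 7th term is 1000.
Position 20 → track B, term 7 = 129.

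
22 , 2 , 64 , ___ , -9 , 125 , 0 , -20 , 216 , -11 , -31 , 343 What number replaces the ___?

11

Split by position mod 3: positions 1, 4, 7, … form one track, and each other residue class forms its own.
Stream A: 22, ?, 0, -11. Arithmetic with common difference −11.
Stream B: 2, -9, -20, -31. Linear: a_n = 13 − 11·n.
Stream C: 64, 125, 216, 343. Consecutive cubes n³ from n = 4.
Filling stream A at index 2 by its rule yields 11.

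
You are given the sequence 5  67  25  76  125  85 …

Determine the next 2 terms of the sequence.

625, 94

Taking every 2nd term gives 2 separate tracks.
Subsequence A = 5, 25, 125: powers 5^1, 5^2, 5^3, ….
Subsequence B = 67, 76, 85: arithmetic, step +9.
The 7th slot belongs to subsequence A; its 4th term is 625.
The 8th slot belongs to subsequence B; its 4th term is 94.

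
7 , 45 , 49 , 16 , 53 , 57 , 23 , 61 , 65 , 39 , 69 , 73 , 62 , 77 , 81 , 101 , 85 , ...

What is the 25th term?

Reading positions in blocks of 3 reveals the pattern ABB — 2 tracks woven together.
Stream A: 7, 16, 23, 39, 62, 101 — a Fibonacci-like recurrence a_n = a_{n-1} + a_{n-2}.
Stream B: 45, 49, 53, 57, 61, 65, 69, 73, 77, 81, 85 — arithmetic, step +4.
The 25th slot belongs to stream A; its 9th term is 427.

427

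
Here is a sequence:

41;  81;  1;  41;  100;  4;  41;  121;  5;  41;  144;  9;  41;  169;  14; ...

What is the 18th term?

23

The terms cycle through 3 interleaved subsequences.
Track A: 41, 41, 41, 41, 41 (always 41).
Track B: 81, 100, 121, 144, 169 (the squares 9², 10², 11², …).
Track C: 1, 4, 5, 9, 14 (a Fibonacci-like recurrence a_n = a_{n-1} + a_{n-2}).
Position 18 falls in track C as its term 6, giving 23.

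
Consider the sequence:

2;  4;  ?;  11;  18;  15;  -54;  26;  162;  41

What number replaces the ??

-6

Odd-indexed and even-indexed terms follow separate rules.
Track A: 2, ?, 18, -54, 162 — geometric, ×-3 each step.
Track B: 4, 11, 15, 26, 41 — Fibonacci-style (each term is the sum of the two before it).
The gap is track A's term 2; the rule gives -6.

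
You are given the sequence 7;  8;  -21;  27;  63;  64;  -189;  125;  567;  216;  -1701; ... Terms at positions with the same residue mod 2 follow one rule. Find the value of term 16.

729

Positions 1, 3, 5, … form one subsequence and positions 2, 4, 6, … form another.
Track A = 7, -21, 63, -189, 567, -1701: multiplying by -3 each time.
Track B = 8, 27, 64, 125, 216: perfect cubes starting at 2³.
Term 16 comes from track B (its 8th entry): 729.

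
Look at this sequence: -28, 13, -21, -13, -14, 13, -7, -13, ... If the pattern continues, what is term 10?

The terms cycle through 2 interleaved subsequences.
Subsequence A: -28, -21, -14, -7 (arithmetic, step +7).
Subsequence B: 13, -13, 13, -13 (oscillating between 13 and -13).
Position 10 → subsequence B, term 5 = 13.

13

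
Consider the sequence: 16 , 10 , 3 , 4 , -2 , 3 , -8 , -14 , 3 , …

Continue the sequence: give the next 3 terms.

Reading positions in blocks of 3 reveals the pattern AAB — 2 tracks woven together.
Subsequence A: 16, 10, 4, -2, -8, -14 — arithmetic with common difference −6.
Subsequence B: 3, 3, 3 — constant 3.
The 10th slot belongs to subsequence A; its 7th term is -20.
Position 11 falls in subsequence A as its term 8, giving -26.
Position 12 → subsequence B, term 4 = 3.

-20, -26, 3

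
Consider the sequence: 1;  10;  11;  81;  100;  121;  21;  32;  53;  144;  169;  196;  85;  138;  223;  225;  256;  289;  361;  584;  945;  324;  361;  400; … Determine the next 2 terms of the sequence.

1529, 2474

Reading positions in blocks of 6 reveals the pattern AAABBB — 2 tracks woven together.
Stream A is 1, 10, 11, 21, 32, 53, 85, 138, 223, 361, 584, 945, which is Fibonacci-style (each term is the sum of the two before it).
Stream B is 81, 100, 121, 144, 169, 196, 225, 256, 289, 324, 361, 400, which is perfect squares starting at 9².
Position 25 falls in stream A as its term 13, giving 1529.
Position 26 → stream A, term 14 = 2474.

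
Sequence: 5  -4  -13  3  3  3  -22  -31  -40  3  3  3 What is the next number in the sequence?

-49

The slot pattern repeats as AAABBB (period 6), so there are 2 interleaved tracks.
Track A: 5, -4, -13, -22, -31, -40 (linear: a_n = 14 − 9·n).
Track B: 3, 3, 3, 3, 3, 3 (always 3).
Term 13 comes from track A (its 7th entry): -49.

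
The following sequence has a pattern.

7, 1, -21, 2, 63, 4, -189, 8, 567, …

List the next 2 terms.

16, -1701

Taking every 2nd term gives 2 separate tracks.
Subsequence A: 7, -21, 63, -189, 567. Geometric, ×-3 each step.
Subsequence B: 1, 2, 4, 8. Powers 2^0, 2^1, 2^2, ….
Term 10 comes from subsequence B (its 5th entry): 16.
The 11th slot belongs to subsequence A; its 6th term is -1701.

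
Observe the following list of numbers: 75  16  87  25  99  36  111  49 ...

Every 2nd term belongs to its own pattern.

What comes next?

Positions 1, 3, 5, … form one subsequence and positions 2, 4, 6, … form another.
Track A: 75, 87, 99, 111 — arithmetic, step +12.
Track B: 16, 25, 36, 49 — consecutive squares n² from n = 4.
Position 9 falls in track A as its term 5, giving 123.

123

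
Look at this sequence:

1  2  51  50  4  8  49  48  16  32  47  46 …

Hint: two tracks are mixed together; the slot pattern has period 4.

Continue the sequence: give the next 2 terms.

The slot pattern repeats as AABB (period 4), so there are 2 interleaved tracks.
Track A: 1, 2, 4, 8, 16, 32 — powers 2^0, 2^1, 2^2, ….
Track B: 51, 50, 49, 48, 47, 46 — arithmetic with common difference −1.
Position 13 falls in track A as its term 7, giving 64.
Position 14 falls in track A as its term 8, giving 128.

64, 128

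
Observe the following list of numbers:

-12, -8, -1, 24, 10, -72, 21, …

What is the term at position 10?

Positions 1, 3, 5, … form one subsequence and positions 2, 4, 6, … form another.
Track A is -12, -1, 10, 21, which is adding 11 each time.
Track B is -8, 24, -72, which is geometric, ×-3 each step.
The 10th slot belongs to track B; its 5th term is -648.

-648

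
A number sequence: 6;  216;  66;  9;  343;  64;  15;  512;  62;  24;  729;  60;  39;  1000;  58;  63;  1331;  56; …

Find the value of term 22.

165

Read the sequence 3 terms at a time; column i is its own pattern.
Subsequence A is 6, 9, 15, 24, 39, 63, which is each term equals the sum of the previous two.
Subsequence B is 216, 343, 512, 729, 1000, 1331, which is the cubes 6³, 7³, 8³, ….
Subsequence C is 66, 64, 62, 60, 58, 56, which is arithmetic with common difference −2.
Term 22 comes from subsequence A (its 8th entry): 165.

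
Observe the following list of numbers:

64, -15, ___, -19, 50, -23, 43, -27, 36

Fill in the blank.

57

Positions 1, 3, 5, … form one subsequence and positions 2, 4, 6, … form another.
Stream A: 64, ?, 50, 43, 36 — linear: a_n = 71 − 7·n.
Stream B: -15, -19, -23, -27 — arithmetic, step −4.
So the missing entry in stream A is 57.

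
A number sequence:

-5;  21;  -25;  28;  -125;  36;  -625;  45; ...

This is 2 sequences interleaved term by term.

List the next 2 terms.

-3125, 55

Odd-indexed and even-indexed terms follow separate rules.
Stream A is -5, -25, -125, -625, which is geometric, ×5 each step.
Stream B is 21, 28, 36, 45, which is the triangular numbers T_6, T_7, ….
Term 9 comes from stream A (its 5th entry): -3125.
The 10th slot belongs to stream B; its 5th term is 55.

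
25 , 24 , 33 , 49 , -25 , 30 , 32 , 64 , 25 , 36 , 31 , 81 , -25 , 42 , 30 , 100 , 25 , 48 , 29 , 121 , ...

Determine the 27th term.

Taking every 4th term gives 4 separate tracks.
Track A: 25, -25, 25, -25, 25 — oscillating between 25 and -25.
Track B: 24, 30, 36, 42, 48 — arithmetic with common difference +6.
Track C: 33, 32, 31, 30, 29 — subtracting 1 each time.
Track D: 49, 64, 81, 100, 121 — consecutive squares n² from n = 7.
Position 27 falls in track C as its term 7, giving 27.

27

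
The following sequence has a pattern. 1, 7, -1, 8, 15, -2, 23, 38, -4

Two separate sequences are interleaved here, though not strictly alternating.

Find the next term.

Reading positions in blocks of 3 reveals the pattern AAB — 2 tracks woven together.
Subsequence A: 1, 7, 8, 15, 23, 38 (Fibonacci-style (each term is the sum of the two before it)).
Subsequence B: -1, -2, -4 (geometric with ratio 2).
Position 10 falls in subsequence A as its term 7, giving 61.

61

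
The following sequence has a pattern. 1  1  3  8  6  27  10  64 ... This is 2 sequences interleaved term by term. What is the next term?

15

The terms cycle through 2 interleaved subsequences.
Subsequence A: 1, 3, 6, 10 (triangular numbers starting at T_1).
Subsequence B: 1, 8, 27, 64 (perfect cubes starting at 1³).
The 9th slot belongs to subsequence A; its 5th term is 15.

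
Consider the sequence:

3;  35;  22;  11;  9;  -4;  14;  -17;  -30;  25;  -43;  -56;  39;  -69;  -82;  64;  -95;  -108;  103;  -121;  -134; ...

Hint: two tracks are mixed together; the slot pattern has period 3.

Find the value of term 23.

-147

Positions follow the repeating pattern ABB; grouping by letter gives 2 tracks.
Stream A: 3, 11, 14, 25, 39, 64, 103 — Fibonacci-style (each term is the sum of the two before it).
Stream B: 35, 22, 9, -4, -17, -30, -43, -56, -69, -82, -95, -108, -121, -134 — arithmetic with common difference −13.
Position 23 falls in stream B as its term 15, giving -147.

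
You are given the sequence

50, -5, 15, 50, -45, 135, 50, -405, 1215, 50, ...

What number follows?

-3645

The slot pattern repeats as ABB (period 3), so there are 2 interleaved tracks.
Track A is 50, 50, 50, 50, which is the constant sequence 50.
Track B is -5, 15, -45, 135, -405, 1215, which is a geometric progression (common ratio -3).
Position 11 falls in track B as its term 7, giving -3645.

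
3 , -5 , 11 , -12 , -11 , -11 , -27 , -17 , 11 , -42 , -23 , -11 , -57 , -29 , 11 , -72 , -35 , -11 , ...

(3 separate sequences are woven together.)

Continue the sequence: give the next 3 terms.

Split by position mod 3 into 3 tracks.
Track A: 3, -12, -27, -42, -57, -72. Arithmetic with common difference −15.
Track B: -5, -11, -17, -23, -29, -35. Subtracting 6 each time.
Track C: 11, -11, 11, -11, 11, -11. Oscillating between 11 and -11.
The 19th slot belongs to track A; its 7th term is -87.
Position 20 → track B, term 7 = -41.
Position 21 → track C, term 7 = 11.

-87, -41, 11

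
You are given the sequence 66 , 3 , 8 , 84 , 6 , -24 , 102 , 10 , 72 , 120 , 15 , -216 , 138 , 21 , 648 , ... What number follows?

Split by position mod 3 into 3 tracks.
Subsequence A is 66, 84, 102, 120, 138, which is arithmetic with common difference +18.
Subsequence B is 3, 6, 10, 15, 21, which is triangular numbers starting at T_2.
Subsequence C is 8, -24, 72, -216, 648, which is a geometric progression (common ratio -3).
Position 16 → subsequence A, term 6 = 156.

156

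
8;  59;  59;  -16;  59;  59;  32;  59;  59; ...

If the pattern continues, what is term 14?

59

Reading positions in blocks of 3 reveals the pattern ABB — 2 tracks woven together.
Track A is 8, -16, 32, which is multiplying by -2 each time.
Track B is 59, 59, 59, 59, 59, 59, which is constant 59.
Position 14 falls in track B as its term 9, giving 59.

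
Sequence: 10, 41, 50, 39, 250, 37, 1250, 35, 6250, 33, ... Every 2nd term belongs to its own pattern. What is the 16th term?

27

Taking every 2nd term gives 2 separate tracks.
Subsequence A: 10, 50, 250, 1250, 6250 (a geometric progression (common ratio 5)).
Subsequence B: 41, 39, 37, 35, 33 (linear: a_n = 43 − 2·n).
The 16th slot belongs to subsequence B; its 8th term is 27.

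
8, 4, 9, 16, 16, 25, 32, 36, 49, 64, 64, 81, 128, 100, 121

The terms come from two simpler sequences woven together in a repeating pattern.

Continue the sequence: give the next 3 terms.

256, 144, 169

The slot pattern repeats as ABB (period 3), so there are 2 interleaved tracks.
Track A: 8, 16, 32, 64, 128 — successive powers of 2.
Track B: 4, 9, 16, 25, 36, 49, 64, 81, 100, 121 — consecutive squares n² from n = 2.
Position 16 falls in track A as its term 6, giving 256.
Position 17 falls in track B as its term 11, giving 144.
Term 18 comes from track B (its 12th entry): 169.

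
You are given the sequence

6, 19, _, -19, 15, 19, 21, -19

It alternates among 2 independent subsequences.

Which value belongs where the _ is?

Taking every 2nd term gives 2 separate tracks.
Track A: 6, ?, 15, 21 (the triangular numbers T_3, T_4, …).
Track B: 19, -19, 19, -19 (oscillating between 19 and -19).
Filling track A at index 2 by its rule yields 10.

10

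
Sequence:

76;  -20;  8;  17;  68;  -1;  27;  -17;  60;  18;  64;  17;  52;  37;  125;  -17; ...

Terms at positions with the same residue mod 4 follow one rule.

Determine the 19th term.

216

Taking every 4th term gives 4 separate tracks.
Subsequence A: 76, 68, 60, 52 — arithmetic, step −8.
Subsequence B: -20, -1, 18, 37 — linear: a_n = -39 + 19·n.
Subsequence C: 8, 27, 64, 125 — consecutive cubes n³ from n = 2.
Subsequence D: 17, -17, 17, -17 — oscillating between 17 and -17.
Position 19 → subsequence C, term 5 = 216.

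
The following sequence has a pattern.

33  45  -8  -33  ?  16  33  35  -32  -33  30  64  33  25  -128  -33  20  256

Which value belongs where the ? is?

Read the sequence 3 terms at a time; column i is its own pattern.
Subsequence A = 33, -33, 33, -33, 33, -33: the oscillation 33·(−1)^(n+1).
Subsequence B = 45, ?, 35, 30, 25, 20: subtracting 5 each time.
Subsequence C = -8, 16, -32, 64, -128, 256: geometric with ratio -2.
The gap is subsequence B's term 2; the rule gives 40.

40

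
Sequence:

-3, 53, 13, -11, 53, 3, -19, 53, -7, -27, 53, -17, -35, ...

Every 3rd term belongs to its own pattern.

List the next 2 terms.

Taking every 3rd term gives 3 separate tracks.
Track A: -3, -11, -19, -27, -35 (linear: a_n = 5 − 8·n).
Track B: 53, 53, 53, 53 (constant 53).
Track C: 13, 3, -7, -17 (arithmetic with common difference −10).
Position 14 falls in track B as its term 5, giving 53.
Term 15 comes from track C (its 5th entry): -27.

53, -27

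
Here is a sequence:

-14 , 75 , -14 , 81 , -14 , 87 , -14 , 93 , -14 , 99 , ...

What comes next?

Taking every 2nd term gives 2 separate tracks.
Subsequence A: -14, -14, -14, -14, -14 (the constant sequence -14).
Subsequence B: 75, 81, 87, 93, 99 (arithmetic, step +6).
Position 11 falls in subsequence A as its term 6, giving -14.

-14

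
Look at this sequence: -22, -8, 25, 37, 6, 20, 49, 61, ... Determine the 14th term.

76

Positions follow the repeating pattern AABB; grouping by letter gives 2 tracks.
Stream A: -22, -8, 6, 20. Arithmetic, step +14.
Stream B: 25, 37, 49, 61. Linear: a_n = 13 + 12·n.
The 14th slot belongs to stream A; its 8th term is 76.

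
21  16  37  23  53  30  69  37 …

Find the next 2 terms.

Odd-indexed and even-indexed terms follow separate rules.
Subsequence A: 21, 37, 53, 69. Linear: a_n = 5 + 16·n.
Subsequence B: 16, 23, 30, 37. Arithmetic with common difference +7.
Position 9 falls in subsequence A as its term 5, giving 85.
Position 10 → subsequence B, term 5 = 44.

85, 44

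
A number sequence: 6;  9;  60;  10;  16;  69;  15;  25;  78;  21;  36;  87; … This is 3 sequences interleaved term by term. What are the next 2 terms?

28, 49

Split by position mod 3 into 3 tracks.
Stream A: 6, 10, 15, 21 — triangular numbers starting at T_3.
Stream B: 9, 16, 25, 36 — perfect squares starting at 3².
Stream C: 60, 69, 78, 87 — arithmetic, step +9.
The 13th slot belongs to stream A; its 5th term is 28.
The 14th slot belongs to stream B; its 5th term is 49.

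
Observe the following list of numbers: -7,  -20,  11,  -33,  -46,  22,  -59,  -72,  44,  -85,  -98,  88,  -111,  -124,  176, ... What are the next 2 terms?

Positions follow the repeating pattern AAB; grouping by letter gives 2 tracks.
Track A = -7, -20, -33, -46, -59, -72, -85, -98, -111, -124: linear: a_n = 6 − 13·n.
Track B = 11, 22, 44, 88, 176: geometric with ratio 2.
Position 16 → track A, term 11 = -137.
Position 17 → track A, term 12 = -150.

-137, -150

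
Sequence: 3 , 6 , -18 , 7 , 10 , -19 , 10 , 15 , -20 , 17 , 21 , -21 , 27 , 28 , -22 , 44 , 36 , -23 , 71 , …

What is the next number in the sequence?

Split by position mod 3: positions 1, 4, 7, … form one track, and each other residue class forms its own.
Subsequence A: 3, 7, 10, 17, 27, 44, 71 (Fibonacci-style (each term is the sum of the two before it)).
Subsequence B: 6, 10, 15, 21, 28, 36 (triangular numbers starting at T_3).
Subsequence C: -18, -19, -20, -21, -22, -23 (linear: a_n = -17 − n).
The 20th slot belongs to subsequence B; its 7th term is 45.

45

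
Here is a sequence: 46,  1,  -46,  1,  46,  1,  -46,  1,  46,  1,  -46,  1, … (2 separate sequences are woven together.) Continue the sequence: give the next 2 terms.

46, 1

Taking every 2nd term gives 2 separate tracks.
Track A: 46, -46, 46, -46, 46, -46 (oscillating between 46 and -46).
Track B: 1, 1, 1, 1, 1, 1 (always 1).
Position 13 → track A, term 7 = 46.
Position 14 falls in track B as its term 7, giving 1.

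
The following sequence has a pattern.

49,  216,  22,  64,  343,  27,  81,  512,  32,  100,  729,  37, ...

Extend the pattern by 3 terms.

121, 1000, 42

The terms cycle through 3 interleaved subsequences.
Subsequence A: 49, 64, 81, 100 (perfect squares starting at 7²).
Subsequence B: 216, 343, 512, 729 (perfect cubes starting at 6³).
Subsequence C: 22, 27, 32, 37 (linear: a_n = 17 + 5·n).
The 13th slot belongs to subsequence A; its 5th term is 121.
Term 14 comes from subsequence B (its 5th entry): 1000.
The 15th slot belongs to subsequence C; its 5th term is 42.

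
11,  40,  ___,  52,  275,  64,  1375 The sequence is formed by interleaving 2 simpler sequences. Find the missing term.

55

Odd-indexed and even-indexed terms follow separate rules.
Track A: 11, ?, 275, 1375. Multiplying by 5 each time.
Track B: 40, 52, 64. Arithmetic, step +12.
Track A's pattern makes the blank 55.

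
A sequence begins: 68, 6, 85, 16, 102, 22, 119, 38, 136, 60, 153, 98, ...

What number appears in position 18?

414

Odd-indexed and even-indexed terms follow separate rules.
Stream A: 68, 85, 102, 119, 136, 153 — adding 17 each time.
Stream B: 6, 16, 22, 38, 60, 98 — Fibonacci-style (each term is the sum of the two before it).
The 18th slot belongs to stream B; its 9th term is 414.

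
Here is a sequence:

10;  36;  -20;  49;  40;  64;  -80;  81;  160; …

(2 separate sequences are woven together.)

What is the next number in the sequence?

100

The terms cycle through 2 interleaved subsequences.
Subsequence A = 10, -20, 40, -80, 160: geometric with ratio -2.
Subsequence B = 36, 49, 64, 81: perfect squares starting at 6².
Position 10 → subsequence B, term 5 = 100.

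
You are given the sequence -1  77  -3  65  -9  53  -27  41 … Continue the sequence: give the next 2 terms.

-81, 29

The terms cycle through 2 interleaved subsequences.
Subsequence A is -1, -3, -9, -27, which is multiplying by 3 each time.
Subsequence B is 77, 65, 53, 41, which is arithmetic with common difference −12.
Position 9 falls in subsequence A as its term 5, giving -81.
Term 10 comes from subsequence B (its 5th entry): 29.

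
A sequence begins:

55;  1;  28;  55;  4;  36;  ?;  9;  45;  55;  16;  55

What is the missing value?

55

Split by position mod 3: positions 1, 4, 7, … form one track, and each other residue class forms its own.
Subsequence A: 55, 55, ?, 55 (the constant sequence 55).
Subsequence B: 1, 4, 9, 16 (consecutive squares n² from n = 1).
Subsequence C: 28, 36, 45, 55 (the triangular numbers T_7, T_8, …).
Subsequence A's pattern makes the blank 55.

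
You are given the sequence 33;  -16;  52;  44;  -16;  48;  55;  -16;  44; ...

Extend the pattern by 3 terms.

Read the sequence 3 terms at a time; column i is its own pattern.
Stream A: 33, 44, 55 (arithmetic, step +11).
Stream B: -16, -16, -16 (the constant sequence -16).
Stream C: 52, 48, 44 (arithmetic with common difference −4).
Position 10 → stream A, term 4 = 66.
Term 11 comes from stream B (its 4th entry): -16.
The 12th slot belongs to stream C; its 4th term is 40.

66, -16, 40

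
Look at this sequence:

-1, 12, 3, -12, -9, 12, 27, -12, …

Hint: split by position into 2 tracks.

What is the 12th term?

The terms cycle through 2 interleaved subsequences.
Subsequence A: -1, 3, -9, 27 — a geometric progression (common ratio -3).
Subsequence B: 12, -12, 12, -12 — oscillating between 12 and -12.
The 12th slot belongs to subsequence B; its 6th term is -12.

-12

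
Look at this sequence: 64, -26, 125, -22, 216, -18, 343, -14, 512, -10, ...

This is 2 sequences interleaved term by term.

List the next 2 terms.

Split by position mod 2 into 2 tracks.
Track A: 64, 125, 216, 343, 512 — the cubes 4³, 5³, 6³, ….
Track B: -26, -22, -18, -14, -10 — adding 4 each time.
Position 11 → track A, term 6 = 729.
Term 12 comes from track B (its 6th entry): -6.

729, -6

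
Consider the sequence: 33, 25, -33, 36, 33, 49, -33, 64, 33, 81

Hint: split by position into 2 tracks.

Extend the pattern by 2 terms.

-33, 100

Odd-indexed and even-indexed terms follow separate rules.
Stream A = 33, -33, 33, -33, 33: the oscillation 33·(−1)^(n+1).
Stream B = 25, 36, 49, 64, 81: perfect squares starting at 5².
Position 11 → stream A, term 6 = -33.
The 12th slot belongs to stream B; its 6th term is 100.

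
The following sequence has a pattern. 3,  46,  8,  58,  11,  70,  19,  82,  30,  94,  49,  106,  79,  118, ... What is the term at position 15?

128

Taking every 2nd term gives 2 separate tracks.
Subsequence A = 3, 8, 11, 19, 30, 49, 79: Fibonacci-style (each term is the sum of the two before it).
Subsequence B = 46, 58, 70, 82, 94, 106, 118: arithmetic, step +12.
Term 15 comes from subsequence A (its 8th entry): 128.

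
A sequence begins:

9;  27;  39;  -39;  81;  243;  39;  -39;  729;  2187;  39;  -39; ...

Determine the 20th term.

The slot pattern repeats as AABB (period 4), so there are 2 interleaved tracks.
Track A = 9, 27, 81, 243, 729, 2187: powers of 3.
Track B = 39, -39, 39, -39, 39, -39: oscillating between 39 and -39.
Term 20 comes from track B (its 10th entry): -39.

-39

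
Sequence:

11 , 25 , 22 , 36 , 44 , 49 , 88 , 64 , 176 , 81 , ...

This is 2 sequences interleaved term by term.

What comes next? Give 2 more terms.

352, 100

The terms cycle through 2 interleaved subsequences.
Track A: 11, 22, 44, 88, 176. A geometric progression (common ratio 2).
Track B: 25, 36, 49, 64, 81. Consecutive squares n² from n = 5.
Position 11 → track A, term 6 = 352.
Term 12 comes from track B (its 6th entry): 100.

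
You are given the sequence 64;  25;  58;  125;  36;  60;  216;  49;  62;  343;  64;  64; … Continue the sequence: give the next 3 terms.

512, 81, 66

Split by position mod 3: positions 1, 4, 7, … form one track, and each other residue class forms its own.
Track A is 64, 125, 216, 343, which is perfect cubes starting at 4³.
Track B is 25, 36, 49, 64, which is the squares 5², 6², 7², ….
Track C is 58, 60, 62, 64, which is adding 2 each time.
Position 13 falls in track A as its term 5, giving 512.
Position 14 → track B, term 5 = 81.
Term 15 comes from track C (its 5th entry): 66.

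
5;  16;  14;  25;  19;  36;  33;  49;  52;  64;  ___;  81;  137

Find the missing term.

Taking every 2nd term gives 2 separate tracks.
Track A: 5, 14, 19, 33, 52, ?, 137. Fibonacci-style (each term is the sum of the two before it).
Track B: 16, 25, 36, 49, 64, 81. Perfect squares starting at 4².
Filling track A at index 6 by its rule yields 85.

85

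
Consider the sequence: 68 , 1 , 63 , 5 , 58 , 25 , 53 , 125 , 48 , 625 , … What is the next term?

43

Taking every 2nd term gives 2 separate tracks.
Track A is 68, 63, 58, 53, 48, which is subtracting 5 each time.
Track B is 1, 5, 25, 125, 625, which is powers of 5.
Position 11 → track A, term 6 = 43.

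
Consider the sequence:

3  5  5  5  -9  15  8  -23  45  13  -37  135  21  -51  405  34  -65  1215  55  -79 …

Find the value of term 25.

144

Split by position mod 3 into 3 tracks.
Stream A: 3, 5, 8, 13, 21, 34, 55. A Fibonacci-like recurrence a_n = a_{n-1} + a_{n-2}.
Stream B: 5, -9, -23, -37, -51, -65, -79. Subtracting 14 each time.
Stream C: 5, 15, 45, 135, 405, 1215. Geometric with ratio 3.
Position 25 → stream A, term 9 = 144.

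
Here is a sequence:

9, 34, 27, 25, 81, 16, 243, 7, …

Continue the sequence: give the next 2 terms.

Taking every 2nd term gives 2 separate tracks.
Track A: 9, 27, 81, 243 (successive powers of 3).
Track B: 34, 25, 16, 7 (linear: a_n = 43 − 9·n).
Term 9 comes from track A (its 5th entry): 729.
Position 10 → track B, term 5 = -2.

729, -2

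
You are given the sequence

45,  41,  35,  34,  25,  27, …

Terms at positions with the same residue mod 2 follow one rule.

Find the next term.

Positions 1, 3, 5, … form one subsequence and positions 2, 4, 6, … form another.
Track A is 45, 35, 25, which is linear: a_n = 55 − 10·n.
Track B is 41, 34, 27, which is linear: a_n = 48 − 7·n.
Position 7 falls in track A as its term 4, giving 15.

15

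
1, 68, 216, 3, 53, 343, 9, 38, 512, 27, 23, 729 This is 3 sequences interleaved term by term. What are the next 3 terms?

Split by position mod 3 into 3 tracks.
Track A: 1, 3, 9, 27 — a geometric progression (common ratio 3).
Track B: 68, 53, 38, 23 — arithmetic with common difference −15.
Track C: 216, 343, 512, 729 — consecutive cubes n³ from n = 6.
Position 13 falls in track A as its term 5, giving 81.
Term 14 comes from track B (its 5th entry): 8.
Term 15 comes from track C (its 5th entry): 1000.

81, 8, 1000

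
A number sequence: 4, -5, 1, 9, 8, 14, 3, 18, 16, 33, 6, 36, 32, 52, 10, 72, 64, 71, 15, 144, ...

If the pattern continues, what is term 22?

Split by position mod 4 into 4 tracks.
Stream A: 4, 8, 16, 32, 64 — powers of 2.
Stream B: -5, 14, 33, 52, 71 — arithmetic with common difference +19.
Stream C: 1, 3, 6, 10, 15 — triangular numbers starting at T_1.
Stream D: 9, 18, 36, 72, 144 — geometric, ×2 each step.
Position 22 → stream B, term 6 = 90.

90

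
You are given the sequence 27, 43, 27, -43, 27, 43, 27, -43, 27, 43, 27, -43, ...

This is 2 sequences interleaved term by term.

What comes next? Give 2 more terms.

The terms cycle through 2 interleaved subsequences.
Subsequence A: 27, 27, 27, 27, 27, 27. Constant 27.
Subsequence B: 43, -43, 43, -43, 43, -43. Alternating ±43.
The 13th slot belongs to subsequence A; its 7th term is 27.
Position 14 falls in subsequence B as its term 7, giving 43.

27, 43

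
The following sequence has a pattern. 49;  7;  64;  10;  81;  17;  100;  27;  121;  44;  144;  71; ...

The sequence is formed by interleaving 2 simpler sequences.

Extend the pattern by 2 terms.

The terms cycle through 2 interleaved subsequences.
Stream A: 49, 64, 81, 100, 121, 144 (the squares 7², 8², 9², …).
Stream B: 7, 10, 17, 27, 44, 71 (a Fibonacci-like recurrence a_n = a_{n-1} + a_{n-2}).
Position 13 falls in stream A as its term 7, giving 169.
The 14th slot belongs to stream B; its 7th term is 115.

169, 115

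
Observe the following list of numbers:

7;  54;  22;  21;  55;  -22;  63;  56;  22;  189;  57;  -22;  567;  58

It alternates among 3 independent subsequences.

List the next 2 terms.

The terms cycle through 3 interleaved subsequences.
Track A: 7, 21, 63, 189, 567. Multiplying by 3 each time.
Track B: 54, 55, 56, 57, 58. Linear: a_n = 53 + n.
Track C: 22, -22, 22, -22. Alternating ±22.
Position 15 falls in track C as its term 5, giving 22.
Position 16 → track A, term 6 = 1701.

22, 1701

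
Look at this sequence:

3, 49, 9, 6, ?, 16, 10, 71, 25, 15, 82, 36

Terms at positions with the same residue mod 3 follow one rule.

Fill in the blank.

60

Split by position mod 3 into 3 tracks.
Stream A is 3, 6, 10, 15, which is triangular numbers starting at T_2.
Stream B is 49, ?, 71, 82, which is linear: a_n = 38 + 11·n.
Stream C is 9, 16, 25, 36, which is the squares 3², 4², 5², ….
The gap is stream B's term 2; the rule gives 60.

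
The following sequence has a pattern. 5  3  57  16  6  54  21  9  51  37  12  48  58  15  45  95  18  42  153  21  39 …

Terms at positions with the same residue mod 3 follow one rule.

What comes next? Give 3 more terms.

248, 24, 36

Split by position mod 3: positions 1, 4, 7, … form one track, and each other residue class forms its own.
Subsequence A is 5, 16, 21, 37, 58, 95, 153, which is each term equals the sum of the previous two.
Subsequence B is 3, 6, 9, 12, 15, 18, 21, which is linear: a_n = 3·n.
Subsequence C is 57, 54, 51, 48, 45, 42, 39, which is arithmetic with common difference −3.
The 22nd slot belongs to subsequence A; its 8th term is 248.
Term 23 comes from subsequence B (its 8th entry): 24.
Position 24 falls in subsequence C as its term 8, giving 36.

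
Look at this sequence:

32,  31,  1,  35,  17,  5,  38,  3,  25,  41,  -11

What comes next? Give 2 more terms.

125, 44

Taking every 3rd term gives 3 separate tracks.
Stream A: 32, 35, 38, 41 — arithmetic, step +3.
Stream B: 31, 17, 3, -11 — arithmetic with common difference −14.
Stream C: 1, 5, 25 — successive powers of 5.
The 12th slot belongs to stream C; its 4th term is 125.
The 13th slot belongs to stream A; its 5th term is 44.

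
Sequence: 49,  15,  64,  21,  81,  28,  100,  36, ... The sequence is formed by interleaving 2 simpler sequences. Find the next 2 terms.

Split by position mod 2 into 2 tracks.
Track A is 49, 64, 81, 100, which is perfect squares starting at 7².
Track B is 15, 21, 28, 36, which is the triangular numbers T_5, T_6, ….
Position 9 falls in track A as its term 5, giving 121.
Position 10 falls in track B as its term 5, giving 45.

121, 45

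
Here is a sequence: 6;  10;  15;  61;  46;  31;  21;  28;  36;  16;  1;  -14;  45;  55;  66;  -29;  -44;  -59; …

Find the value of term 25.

The slot pattern repeats as AAABBB (period 6), so there are 2 interleaved tracks.
Stream A: 6, 10, 15, 21, 28, 36, 45, 55, 66 (triangular numbers starting at T_3).
Stream B: 61, 46, 31, 16, 1, -14, -29, -44, -59 (linear: a_n = 76 − 15·n).
Position 25 falls in stream A as its term 13, giving 120.

120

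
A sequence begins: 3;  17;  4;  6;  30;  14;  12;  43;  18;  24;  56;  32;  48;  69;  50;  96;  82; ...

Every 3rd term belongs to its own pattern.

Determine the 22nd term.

Taking every 3rd term gives 3 separate tracks.
Stream A: 3, 6, 12, 24, 48, 96. Geometric with ratio 2.
Stream B: 17, 30, 43, 56, 69, 82. Arithmetic, step +13.
Stream C: 4, 14, 18, 32, 50. Each term equals the sum of the previous two.
Position 22 falls in stream A as its term 8, giving 384.

384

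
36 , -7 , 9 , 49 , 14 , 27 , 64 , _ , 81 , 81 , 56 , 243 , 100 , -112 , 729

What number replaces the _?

-28

Taking every 3rd term gives 3 separate tracks.
Stream A = 36, 49, 64, 81, 100: perfect squares starting at 6².
Stream B = -7, 14, ?, 56, -112: geometric, ×-2 each step.
Stream C = 9, 27, 81, 243, 729: powers of 3.
Filling stream B at index 3 by its rule yields -28.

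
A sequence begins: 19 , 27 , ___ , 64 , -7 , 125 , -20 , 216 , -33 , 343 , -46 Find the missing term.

Split by position mod 2 into 2 tracks.
Track A: 19, ?, -7, -20, -33, -46. Arithmetic, step −13.
Track B: 27, 64, 125, 216, 343. Consecutive cubes n³ from n = 3.
Filling track A at index 2 by its rule yields 6.

6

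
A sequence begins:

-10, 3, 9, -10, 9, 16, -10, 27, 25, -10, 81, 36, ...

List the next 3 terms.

-10, 243, 49

Read the sequence 3 terms at a time; column i is its own pattern.
Track A = -10, -10, -10, -10: constant -10.
Track B = 3, 9, 27, 81: a geometric progression (common ratio 3).
Track C = 9, 16, 25, 36: the squares 3², 4², 5², ….
Position 13 → track A, term 5 = -10.
Position 14 → track B, term 5 = 243.
Position 15 falls in track C as its term 5, giving 49.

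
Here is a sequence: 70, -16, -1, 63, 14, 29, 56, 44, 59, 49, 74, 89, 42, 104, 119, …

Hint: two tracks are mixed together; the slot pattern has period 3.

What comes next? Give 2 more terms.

Reading positions in blocks of 3 reveals the pattern ABB — 2 tracks woven together.
Subsequence A: 70, 63, 56, 49, 42. Linear: a_n = 77 − 7·n.
Subsequence B: -16, -1, 14, 29, 44, 59, 74, 89, 104, 119. Arithmetic with common difference +15.
The 16th slot belongs to subsequence A; its 6th term is 35.
Term 17 comes from subsequence B (its 11th entry): 134.

35, 134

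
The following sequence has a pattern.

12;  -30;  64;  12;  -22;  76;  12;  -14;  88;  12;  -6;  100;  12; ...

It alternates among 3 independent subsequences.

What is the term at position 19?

Split by position mod 3: positions 1, 4, 7, … form one track, and each other residue class forms its own.
Track A: 12, 12, 12, 12, 12 — always 12.
Track B: -30, -22, -14, -6 — arithmetic with common difference +8.
Track C: 64, 76, 88, 100 — arithmetic, step +12.
Position 19 falls in track A as its term 7, giving 12.

12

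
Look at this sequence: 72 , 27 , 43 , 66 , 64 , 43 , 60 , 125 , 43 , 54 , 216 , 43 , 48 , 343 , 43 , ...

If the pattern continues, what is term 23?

1000

Split by position mod 3: positions 1, 4, 7, … form one track, and each other residue class forms its own.
Stream A is 72, 66, 60, 54, 48, which is arithmetic with common difference −6.
Stream B is 27, 64, 125, 216, 343, which is perfect cubes starting at 3³.
Stream C is 43, 43, 43, 43, 43, which is the constant sequence 43.
Position 23 → stream B, term 8 = 1000.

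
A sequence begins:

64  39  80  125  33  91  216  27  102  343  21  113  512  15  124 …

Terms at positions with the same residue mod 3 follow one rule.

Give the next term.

729

Taking every 3rd term gives 3 separate tracks.
Track A is 64, 125, 216, 343, 512, which is the cubes 4³, 5³, 6³, ….
Track B is 39, 33, 27, 21, 15, which is linear: a_n = 45 − 6·n.
Track C is 80, 91, 102, 113, 124, which is linear: a_n = 69 + 11·n.
Position 16 falls in track A as its term 6, giving 729.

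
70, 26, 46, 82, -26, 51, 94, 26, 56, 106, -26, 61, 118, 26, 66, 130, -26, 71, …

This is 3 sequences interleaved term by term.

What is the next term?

142

Taking every 3rd term gives 3 separate tracks.
Subsequence A = 70, 82, 94, 106, 118, 130: adding 12 each time.
Subsequence B = 26, -26, 26, -26, 26, -26: oscillating between 26 and -26.
Subsequence C = 46, 51, 56, 61, 66, 71: linear: a_n = 41 + 5·n.
Term 19 comes from subsequence A (its 7th entry): 142.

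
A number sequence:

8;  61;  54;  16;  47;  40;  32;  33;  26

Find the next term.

64

Reading positions in blocks of 3 reveals the pattern ABB — 2 tracks woven together.
Stream A is 8, 16, 32, which is multiplying by 2 each time.
Stream B is 61, 54, 47, 40, 33, 26, which is arithmetic with common difference −7.
Position 10 falls in stream A as its term 4, giving 64.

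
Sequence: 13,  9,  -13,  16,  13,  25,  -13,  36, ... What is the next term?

13

Odd-indexed and even-indexed terms follow separate rules.
Subsequence A = 13, -13, 13, -13: the oscillation 13·(−1)^(n+1).
Subsequence B = 9, 16, 25, 36: perfect squares starting at 3².
Position 9 → subsequence A, term 5 = 13.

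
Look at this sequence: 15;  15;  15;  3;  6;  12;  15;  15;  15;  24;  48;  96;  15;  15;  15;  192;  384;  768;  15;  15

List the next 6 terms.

15, 1536, 3072, 6144, 15, 15

Positions follow the repeating pattern AAABBB; grouping by letter gives 2 tracks.
Track A = 15, 15, 15, 15, 15, 15, 15, 15, 15, 15, 15: always 15.
Track B = 3, 6, 12, 24, 48, 96, 192, 384, 768: a geometric progression (common ratio 2).
Term 21 comes from track A (its 12th entry): 15.
The 22nd slot belongs to track B; its 10th term is 1536.
The 23rd slot belongs to track B; its 11th term is 3072.
Position 24 falls in track B as its term 12, giving 6144.
The 25th slot belongs to track A; its 13th term is 15.
Term 26 comes from track A (its 14th entry): 15.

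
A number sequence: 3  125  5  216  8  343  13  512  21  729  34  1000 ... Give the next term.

55

Taking every 2nd term gives 2 separate tracks.
Track A = 3, 5, 8, 13, 21, 34: a Fibonacci-like recurrence a_n = a_{n-1} + a_{n-2}.
Track B = 125, 216, 343, 512, 729, 1000: consecutive cubes n³ from n = 5.
Term 13 comes from track A (its 7th entry): 55.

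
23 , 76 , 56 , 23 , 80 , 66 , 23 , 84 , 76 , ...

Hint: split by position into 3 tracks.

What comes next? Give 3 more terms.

23, 88, 86

The terms cycle through 3 interleaved subsequences.
Stream A = 23, 23, 23: the constant sequence 23.
Stream B = 76, 80, 84: arithmetic with common difference +4.
Stream C = 56, 66, 76: adding 10 each time.
Position 10 → stream A, term 4 = 23.
The 11th slot belongs to stream B; its 4th term is 88.
Term 12 comes from stream C (its 4th entry): 86.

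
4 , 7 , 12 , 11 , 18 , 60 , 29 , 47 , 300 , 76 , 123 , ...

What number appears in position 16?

521

Reading positions in blocks of 3 reveals the pattern AAB — 2 tracks woven together.
Track A: 4, 7, 11, 18, 29, 47, 76, 123 — each term equals the sum of the previous two.
Track B: 12, 60, 300 — multiplying by 5 each time.
The 16th slot belongs to track A; its 11th term is 521.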